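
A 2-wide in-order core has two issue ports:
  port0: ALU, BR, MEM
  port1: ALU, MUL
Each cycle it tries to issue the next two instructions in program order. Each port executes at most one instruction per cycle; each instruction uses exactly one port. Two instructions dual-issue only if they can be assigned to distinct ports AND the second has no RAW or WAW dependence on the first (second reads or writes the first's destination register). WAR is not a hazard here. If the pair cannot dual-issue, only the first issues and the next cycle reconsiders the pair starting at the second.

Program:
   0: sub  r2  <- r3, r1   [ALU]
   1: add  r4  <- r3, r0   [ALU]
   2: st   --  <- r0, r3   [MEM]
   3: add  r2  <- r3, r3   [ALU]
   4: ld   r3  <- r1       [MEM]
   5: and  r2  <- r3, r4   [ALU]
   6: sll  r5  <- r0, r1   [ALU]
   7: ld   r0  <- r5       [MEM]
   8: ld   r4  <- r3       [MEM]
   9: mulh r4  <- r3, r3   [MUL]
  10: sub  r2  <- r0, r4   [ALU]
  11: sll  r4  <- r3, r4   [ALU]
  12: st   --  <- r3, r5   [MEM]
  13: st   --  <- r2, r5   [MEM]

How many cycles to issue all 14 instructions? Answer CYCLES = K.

CYCLES = 10

t=0 i0&i1:sub.ALU;add.ALU ; pair
t=1 i2&i3:st.MEM;add.ALU ; pair
t=2 i4:ld.MEM ; RAW r3
t=3 i5&i6:and.ALU;sll.ALU ; pair
t=4 i7:ld.MEM ; no-port MEM/MEM
t=5 i8:ld.MEM ; WAW r4
t=6 i9:mulh.MUL ; RAW r4
t=7 i10&i11:sub.ALU;sll.ALU ; pair
t=8 i12:st.MEM ; no-port MEM/MEM
t=9 i13:st.MEM ; tail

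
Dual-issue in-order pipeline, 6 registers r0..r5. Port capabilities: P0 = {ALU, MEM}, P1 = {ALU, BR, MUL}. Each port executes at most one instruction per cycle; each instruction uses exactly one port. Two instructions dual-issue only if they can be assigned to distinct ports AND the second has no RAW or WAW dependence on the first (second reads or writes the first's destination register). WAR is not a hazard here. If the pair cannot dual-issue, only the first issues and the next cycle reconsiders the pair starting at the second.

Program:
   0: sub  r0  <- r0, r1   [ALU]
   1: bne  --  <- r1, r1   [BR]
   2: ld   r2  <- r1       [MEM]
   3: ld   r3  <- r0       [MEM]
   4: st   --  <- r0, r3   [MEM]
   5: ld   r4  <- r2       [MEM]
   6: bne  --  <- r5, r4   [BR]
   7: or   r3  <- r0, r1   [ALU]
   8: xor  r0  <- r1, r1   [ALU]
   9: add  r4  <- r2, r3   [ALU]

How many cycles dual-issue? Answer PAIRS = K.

PAIRS = 3

0. sub+bne @i0,i1  | 2-wide
1. ld @i2  | no-port MEM/MEM
2. ld @i3  | no-port MEM/MEM
3. st @i4  | no-port MEM/MEM
4. ld @i5  | RAW r4
5. bne+or @i6,i7  | 2-wide
6. xor+add @i8,i9  | 2-wide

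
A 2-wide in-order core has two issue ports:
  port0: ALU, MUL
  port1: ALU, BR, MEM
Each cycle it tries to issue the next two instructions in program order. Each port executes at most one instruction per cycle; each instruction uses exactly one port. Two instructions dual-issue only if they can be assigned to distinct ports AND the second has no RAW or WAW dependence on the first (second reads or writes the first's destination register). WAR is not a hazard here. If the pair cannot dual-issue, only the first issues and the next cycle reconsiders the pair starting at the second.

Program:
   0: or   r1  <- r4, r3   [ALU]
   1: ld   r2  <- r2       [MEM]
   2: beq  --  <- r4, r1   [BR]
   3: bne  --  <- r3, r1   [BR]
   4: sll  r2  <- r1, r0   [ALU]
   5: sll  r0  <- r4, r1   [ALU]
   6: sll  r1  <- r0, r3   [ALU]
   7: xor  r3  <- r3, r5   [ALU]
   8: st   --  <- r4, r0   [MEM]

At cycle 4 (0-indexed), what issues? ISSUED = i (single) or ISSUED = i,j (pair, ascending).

c0: i0&i1 or/ld  dual
c1: i2 beq  no-port BR/BR
c2: i3&i4 bne/sll  dual
c3: i5 sll  RAW r0
c4: i6&i7 sll/xor  dual
c5: i8 st  tail

ISSUED = 6,7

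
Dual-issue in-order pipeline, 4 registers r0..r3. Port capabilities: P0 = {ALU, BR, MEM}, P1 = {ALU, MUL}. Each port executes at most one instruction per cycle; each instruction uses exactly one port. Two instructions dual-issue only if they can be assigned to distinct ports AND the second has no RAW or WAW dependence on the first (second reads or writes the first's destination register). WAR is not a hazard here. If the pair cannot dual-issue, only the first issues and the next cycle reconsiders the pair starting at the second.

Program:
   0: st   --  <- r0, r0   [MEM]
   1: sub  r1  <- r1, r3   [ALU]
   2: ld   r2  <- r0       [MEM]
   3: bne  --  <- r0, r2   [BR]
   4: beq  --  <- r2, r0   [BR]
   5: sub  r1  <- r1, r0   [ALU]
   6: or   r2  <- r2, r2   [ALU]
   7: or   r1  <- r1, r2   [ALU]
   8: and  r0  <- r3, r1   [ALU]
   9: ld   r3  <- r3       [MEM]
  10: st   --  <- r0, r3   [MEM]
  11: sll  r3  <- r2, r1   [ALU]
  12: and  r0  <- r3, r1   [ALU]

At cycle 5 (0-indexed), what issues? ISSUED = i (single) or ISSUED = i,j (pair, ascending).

0. st.MEM/sub.ALU @i0,i1  | pair
1. ld.MEM @i2  | no-port MEM/BR
2. bne.BR @i3  | no-port BR/BR
3. beq.BR/sub.ALU @i4,i5  | pair
4. or.ALU @i6  | RAW r2
5. or.ALU @i7  | RAW r1
6. and.ALU/ld.MEM @i8,i9  | pair
7. st.MEM/sll.ALU @i10,i11  | pair
8. and.ALU @i12  | tail

ISSUED = 7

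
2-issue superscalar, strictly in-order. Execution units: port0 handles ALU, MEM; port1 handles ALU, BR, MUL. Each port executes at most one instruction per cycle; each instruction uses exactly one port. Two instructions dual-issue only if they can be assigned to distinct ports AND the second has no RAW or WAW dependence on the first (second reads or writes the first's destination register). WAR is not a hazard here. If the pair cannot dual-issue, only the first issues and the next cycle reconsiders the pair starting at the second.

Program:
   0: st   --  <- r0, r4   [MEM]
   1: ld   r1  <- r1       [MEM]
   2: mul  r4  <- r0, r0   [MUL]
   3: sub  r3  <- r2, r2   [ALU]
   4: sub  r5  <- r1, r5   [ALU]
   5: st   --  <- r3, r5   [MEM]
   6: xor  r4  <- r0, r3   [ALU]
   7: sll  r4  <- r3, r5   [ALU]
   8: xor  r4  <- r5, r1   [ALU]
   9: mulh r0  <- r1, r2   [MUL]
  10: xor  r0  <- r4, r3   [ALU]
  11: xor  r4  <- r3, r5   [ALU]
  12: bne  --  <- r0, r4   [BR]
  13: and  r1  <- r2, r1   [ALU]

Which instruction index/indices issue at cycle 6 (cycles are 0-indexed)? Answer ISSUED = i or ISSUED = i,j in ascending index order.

[0] i0  st  -- no-port MEM/MEM
[1] i1/i2  ld;mul  -- pair
[2] i3/i4  sub;sub  -- pair
[3] i5/i6  st;xor  -- pair
[4] i7  sll  -- WAW r4
[5] i8/i9  xor;mulh  -- pair
[6] i10/i11  xor;xor  -- pair
[7] i12/i13  bne;and  -- pair

ISSUED = 10,11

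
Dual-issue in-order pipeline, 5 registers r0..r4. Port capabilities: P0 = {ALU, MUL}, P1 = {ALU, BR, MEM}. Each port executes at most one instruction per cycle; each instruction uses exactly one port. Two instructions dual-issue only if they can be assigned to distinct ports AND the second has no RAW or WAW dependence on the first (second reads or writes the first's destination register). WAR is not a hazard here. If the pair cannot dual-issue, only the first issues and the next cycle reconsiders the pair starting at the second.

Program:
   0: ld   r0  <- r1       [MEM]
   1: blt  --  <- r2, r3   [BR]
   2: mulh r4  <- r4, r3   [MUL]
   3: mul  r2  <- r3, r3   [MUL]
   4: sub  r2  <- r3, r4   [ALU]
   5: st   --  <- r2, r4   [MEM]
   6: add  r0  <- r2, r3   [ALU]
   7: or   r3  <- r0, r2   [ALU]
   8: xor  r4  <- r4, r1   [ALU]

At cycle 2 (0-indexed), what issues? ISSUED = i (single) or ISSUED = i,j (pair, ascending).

ISSUED = 3

t=0 i0:ld.MEM ; no-port MEM/BR
t=1 i1&i2:blt.BR/mulh.MUL ; 2-wide
t=2 i3:mul.MUL ; WAW r2
t=3 i4:sub.ALU ; RAW r2
t=4 i5&i6:st.MEM/add.ALU ; 2-wide
t=5 i7&i8:or.ALU/xor.ALU ; 2-wide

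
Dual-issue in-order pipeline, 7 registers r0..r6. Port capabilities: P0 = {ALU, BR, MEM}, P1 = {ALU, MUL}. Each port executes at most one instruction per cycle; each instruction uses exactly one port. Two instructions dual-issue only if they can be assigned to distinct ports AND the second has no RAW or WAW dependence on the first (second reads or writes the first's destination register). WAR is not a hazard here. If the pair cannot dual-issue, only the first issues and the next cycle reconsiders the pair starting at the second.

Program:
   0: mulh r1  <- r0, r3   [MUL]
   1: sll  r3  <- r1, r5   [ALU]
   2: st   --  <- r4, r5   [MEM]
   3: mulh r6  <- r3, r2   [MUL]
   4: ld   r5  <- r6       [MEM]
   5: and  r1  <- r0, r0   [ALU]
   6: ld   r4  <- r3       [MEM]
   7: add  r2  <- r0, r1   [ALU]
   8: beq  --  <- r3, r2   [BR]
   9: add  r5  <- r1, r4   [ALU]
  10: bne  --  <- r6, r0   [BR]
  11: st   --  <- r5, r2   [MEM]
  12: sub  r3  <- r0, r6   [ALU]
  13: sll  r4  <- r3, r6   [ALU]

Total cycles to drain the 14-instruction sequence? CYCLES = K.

0. mulh.MUL @i0  | RAW r1
1. sll.ALU st.MEM @i1&i2  | dual
2. mulh.MUL @i3  | RAW r6
3. ld.MEM and.ALU @i4&i5  | dual
4. ld.MEM add.ALU @i6&i7  | dual
5. beq.BR add.ALU @i8&i9  | dual
6. bne.BR @i10  | no-port BR/MEM
7. st.MEM sub.ALU @i11&i12  | dual
8. sll.ALU @i13  | tail

CYCLES = 9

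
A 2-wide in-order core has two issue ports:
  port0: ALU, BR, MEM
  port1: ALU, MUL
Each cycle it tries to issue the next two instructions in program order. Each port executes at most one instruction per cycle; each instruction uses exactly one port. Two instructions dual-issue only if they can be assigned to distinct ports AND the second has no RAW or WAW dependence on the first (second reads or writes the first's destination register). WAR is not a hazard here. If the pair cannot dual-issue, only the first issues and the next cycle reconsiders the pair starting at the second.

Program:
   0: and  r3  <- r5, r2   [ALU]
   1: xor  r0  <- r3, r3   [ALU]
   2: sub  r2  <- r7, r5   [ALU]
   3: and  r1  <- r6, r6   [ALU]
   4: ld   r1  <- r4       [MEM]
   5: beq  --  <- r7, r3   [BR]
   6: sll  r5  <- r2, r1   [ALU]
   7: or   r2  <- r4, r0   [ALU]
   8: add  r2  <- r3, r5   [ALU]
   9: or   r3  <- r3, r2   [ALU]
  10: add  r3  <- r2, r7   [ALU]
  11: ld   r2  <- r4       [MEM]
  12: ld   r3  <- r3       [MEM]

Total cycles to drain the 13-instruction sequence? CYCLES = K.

CYCLES = 10

  cy0 -> i0 (and.ALU) RAW r3
  cy1 -> i1/i2 (xor.ALU;sub.ALU) 2-wide
  cy2 -> i3 (and.ALU) WAW r1
  cy3 -> i4 (ld.MEM) no-port MEM/BR
  cy4 -> i5/i6 (beq.BR;sll.ALU) 2-wide
  cy5 -> i7 (or.ALU) WAW r2
  cy6 -> i8 (add.ALU) RAW r2
  cy7 -> i9 (or.ALU) WAW r3
  cy8 -> i10/i11 (add.ALU;ld.MEM) 2-wide
  cy9 -> i12 (ld.MEM) tail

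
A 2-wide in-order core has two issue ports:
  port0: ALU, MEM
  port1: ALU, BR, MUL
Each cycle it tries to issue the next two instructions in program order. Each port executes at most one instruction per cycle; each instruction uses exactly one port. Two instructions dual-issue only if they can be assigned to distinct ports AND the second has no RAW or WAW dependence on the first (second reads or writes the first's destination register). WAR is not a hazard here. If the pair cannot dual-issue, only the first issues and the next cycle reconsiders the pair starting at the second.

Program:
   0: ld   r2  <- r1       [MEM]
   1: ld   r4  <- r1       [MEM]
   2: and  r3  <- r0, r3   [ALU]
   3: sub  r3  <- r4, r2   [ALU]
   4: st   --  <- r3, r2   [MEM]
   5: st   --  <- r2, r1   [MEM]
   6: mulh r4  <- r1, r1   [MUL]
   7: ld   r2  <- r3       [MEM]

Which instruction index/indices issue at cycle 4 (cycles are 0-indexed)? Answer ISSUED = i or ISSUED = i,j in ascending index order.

0. ld.MEM @i0  | no-port MEM/MEM
1. ld.MEM and.ALU @i1,i2  | dual
2. sub.ALU @i3  | RAW r3
3. st.MEM @i4  | no-port MEM/MEM
4. st.MEM mulh.MUL @i5,i6  | dual
5. ld.MEM @i7  | tail

ISSUED = 5,6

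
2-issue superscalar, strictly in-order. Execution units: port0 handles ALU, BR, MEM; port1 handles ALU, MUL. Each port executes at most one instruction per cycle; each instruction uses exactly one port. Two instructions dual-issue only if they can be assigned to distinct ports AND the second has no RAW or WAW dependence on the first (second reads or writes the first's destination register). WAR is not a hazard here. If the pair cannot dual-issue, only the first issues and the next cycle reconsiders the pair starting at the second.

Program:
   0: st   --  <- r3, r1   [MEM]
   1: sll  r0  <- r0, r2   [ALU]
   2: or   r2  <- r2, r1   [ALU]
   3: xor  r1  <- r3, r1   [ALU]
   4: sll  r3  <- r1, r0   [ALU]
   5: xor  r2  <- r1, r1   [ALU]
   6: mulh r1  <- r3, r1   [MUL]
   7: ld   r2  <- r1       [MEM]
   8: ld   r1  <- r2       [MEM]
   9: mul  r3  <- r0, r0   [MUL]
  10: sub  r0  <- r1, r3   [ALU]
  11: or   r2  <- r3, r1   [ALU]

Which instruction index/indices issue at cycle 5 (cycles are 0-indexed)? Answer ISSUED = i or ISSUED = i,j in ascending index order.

ISSUED = 8,9

  cy0 -> i0+i1 (st/sll) dual
  cy1 -> i2+i3 (or/xor) dual
  cy2 -> i4+i5 (sll/xor) dual
  cy3 -> i6 (mulh) RAW r1
  cy4 -> i7 (ld) no-port MEM/MEM
  cy5 -> i8+i9 (ld/mul) dual
  cy6 -> i10+i11 (sub/or) dual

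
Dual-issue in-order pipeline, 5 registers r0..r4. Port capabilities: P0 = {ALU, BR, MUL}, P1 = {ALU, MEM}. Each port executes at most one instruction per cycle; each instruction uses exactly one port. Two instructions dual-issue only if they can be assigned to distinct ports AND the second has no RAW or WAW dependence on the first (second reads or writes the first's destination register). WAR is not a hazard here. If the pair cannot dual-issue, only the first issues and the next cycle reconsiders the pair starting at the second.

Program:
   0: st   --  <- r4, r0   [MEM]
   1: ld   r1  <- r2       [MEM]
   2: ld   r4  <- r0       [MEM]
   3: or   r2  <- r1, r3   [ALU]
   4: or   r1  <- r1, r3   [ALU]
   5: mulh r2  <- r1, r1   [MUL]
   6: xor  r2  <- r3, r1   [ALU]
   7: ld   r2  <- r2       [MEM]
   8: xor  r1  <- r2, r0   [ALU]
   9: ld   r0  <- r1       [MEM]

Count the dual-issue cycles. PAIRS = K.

#0 head=0: st i0 no-port MEM/MEM
#1 head=1: ld i1 no-port MEM/MEM
#2 head=2: ld/or i2/i3 pair
#3 head=4: or i4 RAW r1
#4 head=5: mulh i5 WAW r2
#5 head=6: xor i6 RAW+WAW r2
#6 head=7: ld i7 RAW r2
#7 head=8: xor i8 RAW r1
#8 head=9: ld i9 tail

PAIRS = 1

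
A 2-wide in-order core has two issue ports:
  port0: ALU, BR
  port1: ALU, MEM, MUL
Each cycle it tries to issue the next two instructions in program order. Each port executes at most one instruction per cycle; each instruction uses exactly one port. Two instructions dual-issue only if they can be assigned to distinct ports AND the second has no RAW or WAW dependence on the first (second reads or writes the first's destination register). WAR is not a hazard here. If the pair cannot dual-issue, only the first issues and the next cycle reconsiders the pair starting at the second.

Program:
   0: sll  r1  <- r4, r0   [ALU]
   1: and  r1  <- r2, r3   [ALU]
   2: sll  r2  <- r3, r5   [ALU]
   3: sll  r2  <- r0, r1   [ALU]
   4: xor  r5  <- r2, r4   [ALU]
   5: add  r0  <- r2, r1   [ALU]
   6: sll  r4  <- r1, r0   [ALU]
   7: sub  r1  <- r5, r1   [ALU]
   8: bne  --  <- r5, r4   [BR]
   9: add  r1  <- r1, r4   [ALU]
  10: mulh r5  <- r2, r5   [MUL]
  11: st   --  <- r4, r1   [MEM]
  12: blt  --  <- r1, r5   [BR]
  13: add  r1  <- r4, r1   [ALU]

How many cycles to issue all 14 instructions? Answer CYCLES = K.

CYCLES = 9

0. sll.ALU @i0  | WAW r1
1. and.ALU;sll.ALU @i1/i2  | pair
2. sll.ALU @i3  | RAW r2
3. xor.ALU;add.ALU @i4/i5  | pair
4. sll.ALU;sub.ALU @i6/i7  | pair
5. bne.BR;add.ALU @i8/i9  | pair
6. mulh.MUL @i10  | no-port MUL/MEM
7. st.MEM;blt.BR @i11/i12  | pair
8. add.ALU @i13  | tail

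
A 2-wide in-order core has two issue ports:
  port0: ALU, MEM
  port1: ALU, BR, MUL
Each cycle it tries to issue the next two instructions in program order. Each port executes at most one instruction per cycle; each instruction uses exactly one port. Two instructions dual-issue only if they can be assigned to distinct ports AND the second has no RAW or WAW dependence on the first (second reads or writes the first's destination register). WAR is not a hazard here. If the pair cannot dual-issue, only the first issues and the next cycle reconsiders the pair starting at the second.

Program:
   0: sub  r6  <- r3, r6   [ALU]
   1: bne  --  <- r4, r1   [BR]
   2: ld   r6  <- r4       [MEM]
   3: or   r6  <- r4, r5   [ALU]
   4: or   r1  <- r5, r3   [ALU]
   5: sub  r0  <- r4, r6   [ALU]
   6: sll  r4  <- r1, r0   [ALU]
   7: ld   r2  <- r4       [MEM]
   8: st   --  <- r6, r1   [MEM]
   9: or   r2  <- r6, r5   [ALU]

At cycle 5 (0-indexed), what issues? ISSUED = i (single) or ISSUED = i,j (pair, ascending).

c0: i0&i1 sub.ALU+bne.BR  2-wide
c1: i2 ld.MEM  WAW r6
c2: i3&i4 or.ALU+or.ALU  2-wide
c3: i5 sub.ALU  RAW r0
c4: i6 sll.ALU  RAW r4
c5: i7 ld.MEM  no-port MEM/MEM
c6: i8&i9 st.MEM+or.ALU  2-wide

ISSUED = 7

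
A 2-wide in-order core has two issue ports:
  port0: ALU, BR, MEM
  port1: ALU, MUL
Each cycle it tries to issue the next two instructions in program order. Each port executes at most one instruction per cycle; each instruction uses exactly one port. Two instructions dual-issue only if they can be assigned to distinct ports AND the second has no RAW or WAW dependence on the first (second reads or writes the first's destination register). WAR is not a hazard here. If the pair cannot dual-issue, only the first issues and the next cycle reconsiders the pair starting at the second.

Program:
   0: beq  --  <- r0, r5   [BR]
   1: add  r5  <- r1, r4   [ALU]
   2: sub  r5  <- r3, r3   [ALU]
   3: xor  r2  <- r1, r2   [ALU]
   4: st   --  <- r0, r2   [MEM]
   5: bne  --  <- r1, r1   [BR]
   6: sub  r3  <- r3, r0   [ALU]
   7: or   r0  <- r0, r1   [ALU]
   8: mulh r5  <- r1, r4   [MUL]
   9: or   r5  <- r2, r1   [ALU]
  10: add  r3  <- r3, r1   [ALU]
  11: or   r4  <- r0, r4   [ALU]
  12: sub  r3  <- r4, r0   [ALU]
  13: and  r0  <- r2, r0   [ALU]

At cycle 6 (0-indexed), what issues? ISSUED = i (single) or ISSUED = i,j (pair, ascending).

ISSUED = 11

c0: i0+i1 beq.BR;add.ALU  pair
c1: i2+i3 sub.ALU;xor.ALU  pair
c2: i4 st.MEM  no-port MEM/BR
c3: i5+i6 bne.BR;sub.ALU  pair
c4: i7+i8 or.ALU;mulh.MUL  pair
c5: i9+i10 or.ALU;add.ALU  pair
c6: i11 or.ALU  RAW r4
c7: i12+i13 sub.ALU;and.ALU  pair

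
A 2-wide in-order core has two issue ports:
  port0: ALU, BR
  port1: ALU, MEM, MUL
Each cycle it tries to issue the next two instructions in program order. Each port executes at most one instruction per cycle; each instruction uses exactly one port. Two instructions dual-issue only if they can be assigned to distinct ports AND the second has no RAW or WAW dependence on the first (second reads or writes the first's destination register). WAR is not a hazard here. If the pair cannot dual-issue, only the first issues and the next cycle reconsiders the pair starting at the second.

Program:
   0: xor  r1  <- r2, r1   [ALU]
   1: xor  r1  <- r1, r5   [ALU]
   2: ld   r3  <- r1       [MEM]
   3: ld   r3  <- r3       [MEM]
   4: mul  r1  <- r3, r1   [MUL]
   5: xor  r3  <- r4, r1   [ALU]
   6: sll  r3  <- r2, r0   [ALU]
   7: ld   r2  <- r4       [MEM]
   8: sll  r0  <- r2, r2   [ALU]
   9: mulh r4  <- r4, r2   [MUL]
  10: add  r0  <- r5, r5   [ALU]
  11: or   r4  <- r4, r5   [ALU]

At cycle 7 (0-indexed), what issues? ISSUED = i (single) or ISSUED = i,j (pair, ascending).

  cy0 -> i0 (xor) RAW+WAW r1
  cy1 -> i1 (xor) RAW r1
  cy2 -> i2 (ld) no-port MEM/MEM
  cy3 -> i3 (ld) no-port MEM/MUL
  cy4 -> i4 (mul) RAW r1
  cy5 -> i5 (xor) WAW r3
  cy6 -> i6,i7 (sll;ld) dual
  cy7 -> i8,i9 (sll;mulh) dual
  cy8 -> i10,i11 (add;or) dual

ISSUED = 8,9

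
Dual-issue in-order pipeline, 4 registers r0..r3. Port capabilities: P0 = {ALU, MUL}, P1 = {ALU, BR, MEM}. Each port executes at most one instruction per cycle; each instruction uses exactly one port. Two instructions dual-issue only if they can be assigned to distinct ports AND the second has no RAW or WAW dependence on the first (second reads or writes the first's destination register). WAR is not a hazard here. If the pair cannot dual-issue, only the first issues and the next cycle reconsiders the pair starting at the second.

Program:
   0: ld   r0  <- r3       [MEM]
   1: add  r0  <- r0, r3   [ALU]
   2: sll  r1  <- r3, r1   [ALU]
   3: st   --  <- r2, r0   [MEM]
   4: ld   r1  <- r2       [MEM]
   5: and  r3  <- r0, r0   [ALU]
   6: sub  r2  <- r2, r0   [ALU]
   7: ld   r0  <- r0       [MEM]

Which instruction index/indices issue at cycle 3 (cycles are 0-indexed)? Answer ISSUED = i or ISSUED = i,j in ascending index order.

ISSUED = 4,5

0. ld @i0  | RAW+WAW r0
1. add+sll @i1+i2  | pair
2. st @i3  | no-port MEM/MEM
3. ld+and @i4+i5  | pair
4. sub+ld @i6+i7  | pair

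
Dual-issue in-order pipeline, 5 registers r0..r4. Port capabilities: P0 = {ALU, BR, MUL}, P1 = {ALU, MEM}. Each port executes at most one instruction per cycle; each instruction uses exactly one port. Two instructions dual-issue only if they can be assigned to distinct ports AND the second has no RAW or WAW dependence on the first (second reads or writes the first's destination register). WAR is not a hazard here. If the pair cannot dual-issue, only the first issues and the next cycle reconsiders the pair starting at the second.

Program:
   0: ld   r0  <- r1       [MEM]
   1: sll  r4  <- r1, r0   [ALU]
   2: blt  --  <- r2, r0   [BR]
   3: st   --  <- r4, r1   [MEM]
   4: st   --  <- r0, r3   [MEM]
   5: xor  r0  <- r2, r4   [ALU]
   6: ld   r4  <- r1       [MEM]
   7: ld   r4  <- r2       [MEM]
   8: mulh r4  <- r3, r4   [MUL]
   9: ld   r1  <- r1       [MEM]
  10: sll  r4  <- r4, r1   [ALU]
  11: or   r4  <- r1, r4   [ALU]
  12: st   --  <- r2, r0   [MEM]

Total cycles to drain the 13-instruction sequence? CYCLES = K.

#0 head=0: ld i0 RAW r0
#1 head=1: sll/blt i1/i2 dual
#2 head=3: st i3 no-port MEM/MEM
#3 head=4: st/xor i4/i5 dual
#4 head=6: ld i6 no-port MEM/MEM
#5 head=7: ld i7 RAW+WAW r4
#6 head=8: mulh/ld i8/i9 dual
#7 head=10: sll i10 RAW+WAW r4
#8 head=11: or/st i11/i12 dual

CYCLES = 9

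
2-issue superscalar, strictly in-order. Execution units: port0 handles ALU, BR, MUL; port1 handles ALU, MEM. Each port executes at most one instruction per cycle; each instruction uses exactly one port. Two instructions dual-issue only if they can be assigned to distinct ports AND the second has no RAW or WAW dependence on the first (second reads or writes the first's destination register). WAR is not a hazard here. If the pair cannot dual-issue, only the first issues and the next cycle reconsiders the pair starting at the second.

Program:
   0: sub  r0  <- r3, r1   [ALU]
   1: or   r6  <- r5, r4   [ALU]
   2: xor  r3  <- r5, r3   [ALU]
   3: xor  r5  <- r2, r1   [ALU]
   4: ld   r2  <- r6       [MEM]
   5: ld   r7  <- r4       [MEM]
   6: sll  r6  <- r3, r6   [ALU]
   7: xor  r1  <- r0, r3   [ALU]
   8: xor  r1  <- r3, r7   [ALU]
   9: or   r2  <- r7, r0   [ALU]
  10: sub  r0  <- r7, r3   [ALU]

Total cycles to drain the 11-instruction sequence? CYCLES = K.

c0: i0/i1 sub.ALU;or.ALU  2-wide
c1: i2/i3 xor.ALU;xor.ALU  2-wide
c2: i4 ld.MEM  no-port MEM/MEM
c3: i5/i6 ld.MEM;sll.ALU  2-wide
c4: i7 xor.ALU  WAW r1
c5: i8/i9 xor.ALU;or.ALU  2-wide
c6: i10 sub.ALU  tail

CYCLES = 7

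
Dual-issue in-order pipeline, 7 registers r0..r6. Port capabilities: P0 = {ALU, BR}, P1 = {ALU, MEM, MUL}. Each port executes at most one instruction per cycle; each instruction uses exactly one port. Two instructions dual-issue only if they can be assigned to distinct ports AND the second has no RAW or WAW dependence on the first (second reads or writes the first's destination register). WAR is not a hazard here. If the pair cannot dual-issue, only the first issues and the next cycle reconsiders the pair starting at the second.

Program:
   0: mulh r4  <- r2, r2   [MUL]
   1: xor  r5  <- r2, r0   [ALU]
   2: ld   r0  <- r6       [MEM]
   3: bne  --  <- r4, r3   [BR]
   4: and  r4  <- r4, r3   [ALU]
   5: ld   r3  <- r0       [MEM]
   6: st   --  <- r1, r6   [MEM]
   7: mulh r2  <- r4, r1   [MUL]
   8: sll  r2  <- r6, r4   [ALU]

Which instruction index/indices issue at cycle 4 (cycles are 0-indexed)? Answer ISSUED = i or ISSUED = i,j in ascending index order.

c0: i0+i1 mulh xor  dual
c1: i2+i3 ld bne  dual
c2: i4+i5 and ld  dual
c3: i6 st  no-port MEM/MUL
c4: i7 mulh  WAW r2
c5: i8 sll  tail

ISSUED = 7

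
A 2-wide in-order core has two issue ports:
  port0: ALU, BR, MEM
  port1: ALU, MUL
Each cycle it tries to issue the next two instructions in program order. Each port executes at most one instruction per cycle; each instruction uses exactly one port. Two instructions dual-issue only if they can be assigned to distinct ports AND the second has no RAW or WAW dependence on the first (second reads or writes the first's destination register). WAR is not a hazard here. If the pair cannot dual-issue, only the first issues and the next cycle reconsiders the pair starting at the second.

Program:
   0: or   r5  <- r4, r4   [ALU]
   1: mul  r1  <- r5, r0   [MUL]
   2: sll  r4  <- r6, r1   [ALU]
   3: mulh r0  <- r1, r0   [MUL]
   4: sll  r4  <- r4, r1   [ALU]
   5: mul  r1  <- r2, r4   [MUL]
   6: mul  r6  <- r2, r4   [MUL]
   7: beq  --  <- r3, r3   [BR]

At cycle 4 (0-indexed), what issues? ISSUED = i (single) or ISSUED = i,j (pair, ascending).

ISSUED = 5

  cy0 -> i0 (or) RAW r5
  cy1 -> i1 (mul) RAW r1
  cy2 -> i2,i3 (sll mulh) pair
  cy3 -> i4 (sll) RAW r4
  cy4 -> i5 (mul) no-port MUL/MUL
  cy5 -> i6,i7 (mul beq) pair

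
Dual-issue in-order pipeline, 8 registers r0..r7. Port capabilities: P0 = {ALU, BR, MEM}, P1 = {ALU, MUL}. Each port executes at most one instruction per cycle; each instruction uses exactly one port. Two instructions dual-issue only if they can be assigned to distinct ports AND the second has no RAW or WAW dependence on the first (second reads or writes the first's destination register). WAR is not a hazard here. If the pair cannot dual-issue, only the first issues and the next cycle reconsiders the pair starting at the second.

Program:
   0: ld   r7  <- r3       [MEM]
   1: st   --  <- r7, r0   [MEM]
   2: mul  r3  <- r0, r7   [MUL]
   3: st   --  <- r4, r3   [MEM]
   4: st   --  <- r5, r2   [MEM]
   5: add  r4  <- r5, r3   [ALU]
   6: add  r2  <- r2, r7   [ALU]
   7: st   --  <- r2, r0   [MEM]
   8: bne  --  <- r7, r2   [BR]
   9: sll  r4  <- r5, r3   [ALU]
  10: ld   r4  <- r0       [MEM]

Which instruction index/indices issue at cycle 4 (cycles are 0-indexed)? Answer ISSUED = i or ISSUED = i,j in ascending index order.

t=0 i0:ld.MEM ; no-port MEM/MEM
t=1 i1/i2:st.MEM/mul.MUL ; pair
t=2 i3:st.MEM ; no-port MEM/MEM
t=3 i4/i5:st.MEM/add.ALU ; pair
t=4 i6:add.ALU ; RAW r2
t=5 i7:st.MEM ; no-port MEM/BR
t=6 i8/i9:bne.BR/sll.ALU ; pair
t=7 i10:ld.MEM ; tail

ISSUED = 6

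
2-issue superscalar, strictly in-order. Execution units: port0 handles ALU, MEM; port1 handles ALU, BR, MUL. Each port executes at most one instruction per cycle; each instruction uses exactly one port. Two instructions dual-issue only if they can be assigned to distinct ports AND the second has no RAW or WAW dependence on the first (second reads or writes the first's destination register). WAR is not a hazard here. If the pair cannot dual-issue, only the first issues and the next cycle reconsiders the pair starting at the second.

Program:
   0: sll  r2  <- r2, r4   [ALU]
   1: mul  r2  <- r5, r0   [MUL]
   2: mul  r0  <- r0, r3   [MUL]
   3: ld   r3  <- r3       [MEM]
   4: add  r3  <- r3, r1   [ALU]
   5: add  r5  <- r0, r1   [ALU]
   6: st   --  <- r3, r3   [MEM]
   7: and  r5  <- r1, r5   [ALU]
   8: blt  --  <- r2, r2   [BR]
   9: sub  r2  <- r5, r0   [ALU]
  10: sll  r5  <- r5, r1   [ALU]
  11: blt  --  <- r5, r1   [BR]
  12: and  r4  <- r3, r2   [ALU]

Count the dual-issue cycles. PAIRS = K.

c0: i0 sll.ALU  WAW r2
c1: i1 mul.MUL  no-port MUL/MUL
c2: i2+i3 mul.MUL+ld.MEM  dual
c3: i4+i5 add.ALU+add.ALU  dual
c4: i6+i7 st.MEM+and.ALU  dual
c5: i8+i9 blt.BR+sub.ALU  dual
c6: i10 sll.ALU  RAW r5
c7: i11+i12 blt.BR+and.ALU  dual

PAIRS = 5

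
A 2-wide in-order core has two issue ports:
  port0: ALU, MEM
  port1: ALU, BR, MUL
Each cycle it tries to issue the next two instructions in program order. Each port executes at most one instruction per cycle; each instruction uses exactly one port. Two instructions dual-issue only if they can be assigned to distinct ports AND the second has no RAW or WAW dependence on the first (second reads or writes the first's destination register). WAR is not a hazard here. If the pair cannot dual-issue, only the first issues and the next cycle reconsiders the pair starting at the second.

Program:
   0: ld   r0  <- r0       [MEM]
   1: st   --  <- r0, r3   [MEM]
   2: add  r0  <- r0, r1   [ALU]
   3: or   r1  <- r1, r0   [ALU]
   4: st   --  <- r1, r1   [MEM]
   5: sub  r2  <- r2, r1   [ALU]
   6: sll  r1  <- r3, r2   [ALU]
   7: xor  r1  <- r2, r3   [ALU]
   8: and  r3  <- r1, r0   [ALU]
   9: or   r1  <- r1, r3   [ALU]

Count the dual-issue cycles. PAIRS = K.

[0] i0  ld.MEM  -- no-port MEM/MEM
[1] i1/i2  st.MEM;add.ALU  -- pair
[2] i3  or.ALU  -- RAW r1
[3] i4/i5  st.MEM;sub.ALU  -- pair
[4] i6  sll.ALU  -- WAW r1
[5] i7  xor.ALU  -- RAW r1
[6] i8  and.ALU  -- RAW r3
[7] i9  or.ALU  -- tail

PAIRS = 2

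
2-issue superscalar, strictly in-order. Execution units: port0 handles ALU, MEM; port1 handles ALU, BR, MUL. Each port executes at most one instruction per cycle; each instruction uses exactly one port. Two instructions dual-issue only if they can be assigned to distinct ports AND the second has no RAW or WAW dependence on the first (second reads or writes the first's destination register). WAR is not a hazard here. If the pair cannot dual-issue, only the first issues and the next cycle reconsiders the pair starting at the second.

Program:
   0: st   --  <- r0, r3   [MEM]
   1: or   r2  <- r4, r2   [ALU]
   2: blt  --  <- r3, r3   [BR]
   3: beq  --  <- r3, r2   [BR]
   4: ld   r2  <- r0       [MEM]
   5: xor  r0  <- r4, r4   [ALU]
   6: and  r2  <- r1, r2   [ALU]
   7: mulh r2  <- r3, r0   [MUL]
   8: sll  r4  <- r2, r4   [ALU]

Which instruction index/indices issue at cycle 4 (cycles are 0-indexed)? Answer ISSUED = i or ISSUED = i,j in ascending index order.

ISSUED = 7

[0] i0/i1  st.MEM;or.ALU  -- pair
[1] i2  blt.BR  -- no-port BR/BR
[2] i3/i4  beq.BR;ld.MEM  -- pair
[3] i5/i6  xor.ALU;and.ALU  -- pair
[4] i7  mulh.MUL  -- RAW r2
[5] i8  sll.ALU  -- tail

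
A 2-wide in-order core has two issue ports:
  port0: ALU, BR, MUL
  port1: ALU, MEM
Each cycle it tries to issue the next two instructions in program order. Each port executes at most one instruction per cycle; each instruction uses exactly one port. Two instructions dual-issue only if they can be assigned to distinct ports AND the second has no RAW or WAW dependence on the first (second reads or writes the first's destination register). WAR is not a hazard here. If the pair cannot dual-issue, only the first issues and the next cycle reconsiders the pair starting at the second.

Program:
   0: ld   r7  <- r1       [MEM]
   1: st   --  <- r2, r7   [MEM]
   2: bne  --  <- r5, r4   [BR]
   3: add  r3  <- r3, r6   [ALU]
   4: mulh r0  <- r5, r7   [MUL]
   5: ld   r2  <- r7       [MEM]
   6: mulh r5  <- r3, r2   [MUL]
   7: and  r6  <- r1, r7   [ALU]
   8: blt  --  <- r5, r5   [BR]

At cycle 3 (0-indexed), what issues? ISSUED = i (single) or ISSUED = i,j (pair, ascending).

ISSUED = 5

t=0 i0:ld ; no-port MEM/MEM
t=1 i1+i2:st/bne ; 2-wide
t=2 i3+i4:add/mulh ; 2-wide
t=3 i5:ld ; RAW r2
t=4 i6+i7:mulh/and ; 2-wide
t=5 i8:blt ; tail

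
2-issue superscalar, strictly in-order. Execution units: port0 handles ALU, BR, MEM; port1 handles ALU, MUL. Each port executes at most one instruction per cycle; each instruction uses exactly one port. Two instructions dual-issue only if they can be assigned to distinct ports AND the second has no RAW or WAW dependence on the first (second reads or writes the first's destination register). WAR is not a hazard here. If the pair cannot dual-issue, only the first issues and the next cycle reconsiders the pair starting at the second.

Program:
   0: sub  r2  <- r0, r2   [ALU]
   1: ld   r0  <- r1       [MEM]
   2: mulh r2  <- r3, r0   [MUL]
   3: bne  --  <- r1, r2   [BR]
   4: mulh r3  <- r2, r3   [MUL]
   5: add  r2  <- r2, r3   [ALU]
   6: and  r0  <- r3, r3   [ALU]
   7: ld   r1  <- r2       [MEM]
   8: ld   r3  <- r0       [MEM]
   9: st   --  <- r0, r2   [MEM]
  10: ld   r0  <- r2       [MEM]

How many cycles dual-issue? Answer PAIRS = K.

PAIRS = 3

t=0 i0+i1:sub.ALU ld.MEM ; 2-wide
t=1 i2:mulh.MUL ; RAW r2
t=2 i3+i4:bne.BR mulh.MUL ; 2-wide
t=3 i5+i6:add.ALU and.ALU ; 2-wide
t=4 i7:ld.MEM ; no-port MEM/MEM
t=5 i8:ld.MEM ; no-port MEM/MEM
t=6 i9:st.MEM ; no-port MEM/MEM
t=7 i10:ld.MEM ; tail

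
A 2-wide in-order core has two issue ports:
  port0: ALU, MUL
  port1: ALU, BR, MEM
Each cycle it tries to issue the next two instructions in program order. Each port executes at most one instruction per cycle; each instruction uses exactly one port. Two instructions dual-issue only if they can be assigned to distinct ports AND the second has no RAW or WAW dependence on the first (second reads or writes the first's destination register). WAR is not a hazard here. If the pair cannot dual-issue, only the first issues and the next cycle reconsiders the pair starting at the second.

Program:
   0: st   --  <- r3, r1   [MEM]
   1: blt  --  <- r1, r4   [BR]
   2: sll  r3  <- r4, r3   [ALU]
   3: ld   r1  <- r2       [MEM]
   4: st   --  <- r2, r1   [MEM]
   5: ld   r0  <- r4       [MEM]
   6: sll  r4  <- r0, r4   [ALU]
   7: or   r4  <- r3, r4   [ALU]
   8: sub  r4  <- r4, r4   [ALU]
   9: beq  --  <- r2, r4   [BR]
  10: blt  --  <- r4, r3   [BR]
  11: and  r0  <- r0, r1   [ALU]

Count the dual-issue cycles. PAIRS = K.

PAIRS = 2

t=0 i0:st.MEM ; no-port MEM/BR
t=1 i1/i2:blt.BR;sll.ALU ; 2-wide
t=2 i3:ld.MEM ; no-port MEM/MEM
t=3 i4:st.MEM ; no-port MEM/MEM
t=4 i5:ld.MEM ; RAW r0
t=5 i6:sll.ALU ; RAW+WAW r4
t=6 i7:or.ALU ; RAW+WAW r4
t=7 i8:sub.ALU ; RAW r4
t=8 i9:beq.BR ; no-port BR/BR
t=9 i10/i11:blt.BR;and.ALU ; 2-wide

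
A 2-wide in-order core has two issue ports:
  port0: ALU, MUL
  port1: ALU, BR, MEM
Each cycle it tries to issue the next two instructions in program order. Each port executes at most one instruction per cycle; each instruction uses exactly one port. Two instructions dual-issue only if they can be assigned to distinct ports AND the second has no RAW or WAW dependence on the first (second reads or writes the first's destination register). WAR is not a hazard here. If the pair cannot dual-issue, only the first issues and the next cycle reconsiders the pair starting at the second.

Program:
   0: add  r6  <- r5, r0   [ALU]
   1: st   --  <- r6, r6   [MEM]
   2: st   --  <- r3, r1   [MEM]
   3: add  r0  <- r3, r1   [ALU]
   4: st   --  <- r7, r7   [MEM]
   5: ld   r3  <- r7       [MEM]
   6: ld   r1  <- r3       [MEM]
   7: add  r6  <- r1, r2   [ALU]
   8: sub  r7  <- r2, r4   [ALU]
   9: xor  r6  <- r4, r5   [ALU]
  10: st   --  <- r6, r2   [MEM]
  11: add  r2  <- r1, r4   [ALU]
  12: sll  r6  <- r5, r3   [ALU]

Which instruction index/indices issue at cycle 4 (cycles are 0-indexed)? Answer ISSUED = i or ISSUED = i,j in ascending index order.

[0] i0  add.ALU  -- RAW r6
[1] i1  st.MEM  -- no-port MEM/MEM
[2] i2/i3  st.MEM;add.ALU  -- 2-wide
[3] i4  st.MEM  -- no-port MEM/MEM
[4] i5  ld.MEM  -- no-port MEM/MEM
[5] i6  ld.MEM  -- RAW r1
[6] i7/i8  add.ALU;sub.ALU  -- 2-wide
[7] i9  xor.ALU  -- RAW r6
[8] i10/i11  st.MEM;add.ALU  -- 2-wide
[9] i12  sll.ALU  -- tail

ISSUED = 5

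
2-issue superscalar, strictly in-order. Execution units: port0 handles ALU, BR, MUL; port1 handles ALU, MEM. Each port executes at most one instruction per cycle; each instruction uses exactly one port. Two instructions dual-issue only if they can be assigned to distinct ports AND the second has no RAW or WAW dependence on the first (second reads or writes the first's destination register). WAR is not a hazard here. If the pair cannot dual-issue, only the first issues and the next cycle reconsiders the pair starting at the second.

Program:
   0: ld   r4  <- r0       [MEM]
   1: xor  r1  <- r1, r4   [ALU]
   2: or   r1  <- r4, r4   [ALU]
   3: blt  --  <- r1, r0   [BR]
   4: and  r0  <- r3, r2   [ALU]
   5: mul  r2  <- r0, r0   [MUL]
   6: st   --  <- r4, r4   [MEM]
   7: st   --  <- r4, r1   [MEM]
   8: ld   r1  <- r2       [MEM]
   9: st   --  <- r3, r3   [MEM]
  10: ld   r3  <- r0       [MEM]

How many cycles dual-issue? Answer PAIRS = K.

  cy0 -> i0 (ld) RAW r4
  cy1 -> i1 (xor) WAW r1
  cy2 -> i2 (or) RAW r1
  cy3 -> i3/i4 (blt and) dual
  cy4 -> i5/i6 (mul st) dual
  cy5 -> i7 (st) no-port MEM/MEM
  cy6 -> i8 (ld) no-port MEM/MEM
  cy7 -> i9 (st) no-port MEM/MEM
  cy8 -> i10 (ld) tail

PAIRS = 2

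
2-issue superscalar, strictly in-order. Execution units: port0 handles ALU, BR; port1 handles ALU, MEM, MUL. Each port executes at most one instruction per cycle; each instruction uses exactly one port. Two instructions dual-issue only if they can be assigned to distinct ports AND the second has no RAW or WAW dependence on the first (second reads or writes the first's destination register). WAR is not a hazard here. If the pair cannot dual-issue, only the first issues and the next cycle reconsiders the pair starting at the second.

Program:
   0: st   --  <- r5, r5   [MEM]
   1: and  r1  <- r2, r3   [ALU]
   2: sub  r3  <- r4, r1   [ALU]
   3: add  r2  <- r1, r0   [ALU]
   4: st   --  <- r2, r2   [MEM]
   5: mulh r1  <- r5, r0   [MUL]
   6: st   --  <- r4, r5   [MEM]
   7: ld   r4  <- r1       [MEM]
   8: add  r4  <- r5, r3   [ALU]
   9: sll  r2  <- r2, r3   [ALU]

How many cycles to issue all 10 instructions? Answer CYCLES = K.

CYCLES = 7

0. st.MEM/and.ALU @i0&i1  | dual
1. sub.ALU/add.ALU @i2&i3  | dual
2. st.MEM @i4  | no-port MEM/MUL
3. mulh.MUL @i5  | no-port MUL/MEM
4. st.MEM @i6  | no-port MEM/MEM
5. ld.MEM @i7  | WAW r4
6. add.ALU/sll.ALU @i8&i9  | dual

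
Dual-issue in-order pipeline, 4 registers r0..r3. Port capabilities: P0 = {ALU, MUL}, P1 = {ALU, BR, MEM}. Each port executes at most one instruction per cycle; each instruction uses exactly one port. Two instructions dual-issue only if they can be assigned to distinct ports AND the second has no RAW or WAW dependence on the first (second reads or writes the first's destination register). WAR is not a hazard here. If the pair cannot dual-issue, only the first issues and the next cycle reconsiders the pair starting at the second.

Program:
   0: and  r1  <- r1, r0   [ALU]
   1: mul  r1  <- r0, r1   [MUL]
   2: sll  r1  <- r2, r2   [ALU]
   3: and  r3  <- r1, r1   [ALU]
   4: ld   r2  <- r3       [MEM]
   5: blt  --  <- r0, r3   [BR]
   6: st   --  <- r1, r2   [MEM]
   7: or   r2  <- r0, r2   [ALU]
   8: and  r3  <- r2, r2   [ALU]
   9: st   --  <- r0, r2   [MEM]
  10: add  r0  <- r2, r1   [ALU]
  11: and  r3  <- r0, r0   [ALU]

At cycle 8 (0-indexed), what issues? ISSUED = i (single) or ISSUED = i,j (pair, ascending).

c0: i0 and.ALU  RAW+WAW r1
c1: i1 mul.MUL  WAW r1
c2: i2 sll.ALU  RAW r1
c3: i3 and.ALU  RAW r3
c4: i4 ld.MEM  no-port MEM/BR
c5: i5 blt.BR  no-port BR/MEM
c6: i6,i7 st.MEM;or.ALU  pair
c7: i8,i9 and.ALU;st.MEM  pair
c8: i10 add.ALU  RAW r0
c9: i11 and.ALU  tail

ISSUED = 10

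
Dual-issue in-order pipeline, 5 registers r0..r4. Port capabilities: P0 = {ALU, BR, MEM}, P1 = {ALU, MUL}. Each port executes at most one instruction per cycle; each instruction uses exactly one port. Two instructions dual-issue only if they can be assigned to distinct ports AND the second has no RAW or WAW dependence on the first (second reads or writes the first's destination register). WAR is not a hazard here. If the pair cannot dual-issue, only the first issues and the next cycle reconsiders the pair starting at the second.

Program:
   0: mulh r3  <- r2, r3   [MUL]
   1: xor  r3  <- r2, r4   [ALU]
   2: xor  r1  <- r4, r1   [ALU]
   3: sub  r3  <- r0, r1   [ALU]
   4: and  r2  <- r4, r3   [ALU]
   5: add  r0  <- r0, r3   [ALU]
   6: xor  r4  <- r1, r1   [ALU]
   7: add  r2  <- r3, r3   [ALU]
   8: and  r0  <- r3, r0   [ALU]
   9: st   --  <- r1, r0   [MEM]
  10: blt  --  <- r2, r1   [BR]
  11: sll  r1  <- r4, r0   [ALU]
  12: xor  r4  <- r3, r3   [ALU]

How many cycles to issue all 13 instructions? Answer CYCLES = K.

t=0 i0:mulh.MUL ; WAW r3
t=1 i1/i2:xor.ALU;xor.ALU ; pair
t=2 i3:sub.ALU ; RAW r3
t=3 i4/i5:and.ALU;add.ALU ; pair
t=4 i6/i7:xor.ALU;add.ALU ; pair
t=5 i8:and.ALU ; RAW r0
t=6 i9:st.MEM ; no-port MEM/BR
t=7 i10/i11:blt.BR;sll.ALU ; pair
t=8 i12:xor.ALU ; tail

CYCLES = 9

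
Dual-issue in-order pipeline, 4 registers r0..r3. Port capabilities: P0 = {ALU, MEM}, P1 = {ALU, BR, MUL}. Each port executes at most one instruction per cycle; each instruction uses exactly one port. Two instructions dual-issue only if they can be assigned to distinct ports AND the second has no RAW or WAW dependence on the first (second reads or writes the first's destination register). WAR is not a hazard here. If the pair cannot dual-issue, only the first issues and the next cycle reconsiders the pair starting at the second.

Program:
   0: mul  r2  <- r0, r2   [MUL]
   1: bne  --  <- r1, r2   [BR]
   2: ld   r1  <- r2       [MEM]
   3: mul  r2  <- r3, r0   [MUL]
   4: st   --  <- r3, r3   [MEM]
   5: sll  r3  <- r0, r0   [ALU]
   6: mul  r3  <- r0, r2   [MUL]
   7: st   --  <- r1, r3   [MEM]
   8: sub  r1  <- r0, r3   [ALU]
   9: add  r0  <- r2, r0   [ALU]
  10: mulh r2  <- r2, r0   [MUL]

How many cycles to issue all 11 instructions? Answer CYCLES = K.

[0] i0  mul.MUL  -- no-port MUL/BR
[1] i1/i2  bne.BR+ld.MEM  -- 2-wide
[2] i3/i4  mul.MUL+st.MEM  -- 2-wide
[3] i5  sll.ALU  -- WAW r3
[4] i6  mul.MUL  -- RAW r3
[5] i7/i8  st.MEM+sub.ALU  -- 2-wide
[6] i9  add.ALU  -- RAW r0
[7] i10  mulh.MUL  -- tail

CYCLES = 8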